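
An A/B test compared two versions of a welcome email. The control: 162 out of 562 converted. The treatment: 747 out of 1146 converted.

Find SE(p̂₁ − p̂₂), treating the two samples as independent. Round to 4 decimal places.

0.0237

First, p̂₁ = 162/562 = 0.2883; p̂₂ = 747/1146 = 0.6518.
The two standard errors are √(0.2883×0.7117/562) = 0.01911 and √(0.6518×0.3482/1146) = 0.01407.
Because the samples are independent, SE_diff = √(0.01911² + 0.01407²) = 0.02373.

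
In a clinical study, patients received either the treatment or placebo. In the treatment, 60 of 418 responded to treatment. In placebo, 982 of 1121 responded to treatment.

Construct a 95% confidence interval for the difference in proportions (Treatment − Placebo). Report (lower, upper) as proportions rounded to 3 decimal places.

(-0.771, -0.694)

p̂₁ = 60/418 = 0.1435 and p̂₂ = 982/1121 = 0.8760.
SE₁ = √(p̂₁(1−p̂₁)/n₁) = √(0.1435·0.8565/418) = 0.01715; SE₂ = √(0.8760·0.1240/1121) = 0.00984.
Independent samples: SE of the difference = √(SE₁² + SE₂²) = √(0.0002941225 + 0.0000968256) = 0.01977.
z* for 95% confidence is 1.960, so the margin of error is 1.960 × 0.01977 = 0.03875.
Point estimate p̂₁ − p̂₂ = 0.1435 − 0.8760 = -0.7325.
-0.7325 ± 0.03875 → (-0.771, -0.694).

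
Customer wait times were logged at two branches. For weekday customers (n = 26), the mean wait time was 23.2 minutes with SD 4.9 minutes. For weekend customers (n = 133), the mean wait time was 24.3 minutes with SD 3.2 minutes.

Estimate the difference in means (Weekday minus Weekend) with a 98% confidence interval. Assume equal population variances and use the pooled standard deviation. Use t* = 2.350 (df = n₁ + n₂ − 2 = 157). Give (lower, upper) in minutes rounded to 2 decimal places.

(-2.88, 0.68)

Pooled variance s_p² = [25·4.9² + 132·3.2²] / (26+133−2) = 12.4327, so s_p = 3.5260.
SE_diff = s_p·√(1/n₁ + 1/n₂) = 3.5260·√(1/26 + 1/133) = 0.7561.
t* = 2.350; margin = 2.350 × 0.7561 = 1.7768.
Difference = 23.2 − 24.3 = -1.1000.
-1.1000 ± 1.7768 → (-2.88, 0.68).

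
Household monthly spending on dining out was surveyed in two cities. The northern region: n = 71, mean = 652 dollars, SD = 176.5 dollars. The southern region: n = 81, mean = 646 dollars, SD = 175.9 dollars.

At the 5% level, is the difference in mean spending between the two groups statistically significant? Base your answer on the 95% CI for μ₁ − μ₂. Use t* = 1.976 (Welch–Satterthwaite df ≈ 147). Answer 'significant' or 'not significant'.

Per-group SEs: s₁/√n₁ = 176.5/√71 = 20.9467, s₂/√n₂ = 175.9/√81 = 19.5444.
Unpooled SE of the difference: √(438.76424089 + 381.98357136) = 28.6487.
Margin of error = t* · SE = 1.976 × 28.6487 = 56.6098.
x̄₁ − x̄₂ = 652 − 646 = 6.0000.
CI: 6.0000 ± 56.6098 = (-50.6098, 62.6098).
The interval (-50.6098, 62.6098) contains 0, so the difference is not significant.

not significant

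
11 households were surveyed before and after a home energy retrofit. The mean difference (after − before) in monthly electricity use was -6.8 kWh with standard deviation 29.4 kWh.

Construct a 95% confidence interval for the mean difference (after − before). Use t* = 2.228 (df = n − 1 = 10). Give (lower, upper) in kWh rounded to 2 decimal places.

Paired design: SE = s_d/√n = 29.4/√11 = 8.8644.
t* = 2.228; margin of error = 2.228 × 8.8644 = 19.7499.
-6.8 ± 19.7499 → (-26.55, 12.95).

(-26.55, 12.95)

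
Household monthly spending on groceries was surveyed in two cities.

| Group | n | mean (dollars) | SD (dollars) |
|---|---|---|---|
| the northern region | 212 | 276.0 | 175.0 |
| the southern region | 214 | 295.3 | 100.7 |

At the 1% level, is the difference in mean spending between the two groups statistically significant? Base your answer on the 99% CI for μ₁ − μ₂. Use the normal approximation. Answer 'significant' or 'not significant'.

Per-group SEs: s₁/√n₁ = 175.0/√212 = 12.0190, s₂/√n₂ = 100.7/√214 = 6.8837.
Unpooled SE of the difference: √(144.456361 + 47.38532569) = 13.8507.
Margin of error = z* · SE = 2.576 × 13.8507 = 35.6794.
x̄₁ − x̄₂ = 276.0 − 295.3 = -19.3000.
CI: -19.3000 ± 35.6794 = (-54.9794, 16.3794).
The interval (-54.9794, 16.3794) contains 0, so the difference is not significant.

not significant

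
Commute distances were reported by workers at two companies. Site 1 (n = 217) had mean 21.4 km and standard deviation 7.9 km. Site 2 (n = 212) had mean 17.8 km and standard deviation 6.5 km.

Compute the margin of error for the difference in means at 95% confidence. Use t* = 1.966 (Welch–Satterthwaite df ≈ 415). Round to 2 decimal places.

1.37

Standard errors of each mean: 7.9/√217 = 0.5363 and 6.5/√212 = 0.4464.
SE(x̄₁ − x̄₂) = √(0.5363² + 0.4464²) = 0.6978 for independent samples with unequal variances.
With t* = 1.966, the margin is 1.966 × 0.6978 = 1.3719.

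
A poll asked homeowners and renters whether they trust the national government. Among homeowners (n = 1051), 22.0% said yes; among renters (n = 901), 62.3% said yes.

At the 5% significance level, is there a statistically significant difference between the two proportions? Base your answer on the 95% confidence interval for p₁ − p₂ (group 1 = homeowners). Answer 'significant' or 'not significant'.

Each SE is √(p̂(1−p̂)/n): √(0.2200·0.7800/1051) = 0.01278 and √(0.6230·0.3770/901) = 0.01615.
SE(p̂₁ − p̂₂) = √(SE₁² + SE₂²) = √(0.0001633284 + 0.0002608225) = 0.02059, since the two samples are independent.
At 95% confidence z* = 1.960; margin = 1.960 × 0.02059 = 0.04036.
The difference is 0.2200 − 0.6230 = -0.4030, so the interval is -0.4030 ± 0.04036 = (-0.44336, -0.36264).
The interval (-0.44336, -0.36264) does not contain 0, so the difference is significant.

significant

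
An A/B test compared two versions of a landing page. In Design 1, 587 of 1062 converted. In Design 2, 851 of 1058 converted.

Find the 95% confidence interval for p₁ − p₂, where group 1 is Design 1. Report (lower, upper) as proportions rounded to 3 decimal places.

p̂₁ = 587/1062 = 0.5527 and p̂₂ = 851/1058 = 0.8043.
SE₁ = √(p̂₁(1−p̂₁)/n₁) = √(0.5527·0.4473/1062) = 0.01526; SE₂ = √(0.8043·0.1957/1058) = 0.01220.
Independent samples: SE of the difference = √(SE₁² + SE₂²) = √(0.0002328676 + 0.00014884) = 0.01954.
z* for 95% confidence is 1.960, so the margin of error is 1.960 × 0.01954 = 0.03830.
Point estimate p̂₁ − p̂₂ = 0.5527 − 0.8043 = -0.2516.
-0.2516 ± 0.03830 → (-0.290, -0.213).

(-0.290, -0.213)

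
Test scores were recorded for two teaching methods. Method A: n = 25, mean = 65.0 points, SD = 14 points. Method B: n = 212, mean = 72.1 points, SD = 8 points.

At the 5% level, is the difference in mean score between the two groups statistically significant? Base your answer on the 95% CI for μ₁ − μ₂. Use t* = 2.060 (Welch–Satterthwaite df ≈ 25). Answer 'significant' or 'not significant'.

significant

SE₁ = s₁/√n₁ = 14/√25 = 2.8000; SE₂ = 8/√212 = 0.5494.
Independent samples, unequal variances: SE_diff = √(SE₁² + SE₂²) = √(7.84 + 0.30184036) = 2.8534.
t* = 2.060, so margin of error = 2.060 × 2.8534 = 5.8780.
Difference in means = 65.0 − 72.1 = -7.1000.
-7.1000 ± 5.8780 → (-12.9780, -1.2220).
The interval (-12.9780, -1.2220) does not contain 0, so the difference is significant.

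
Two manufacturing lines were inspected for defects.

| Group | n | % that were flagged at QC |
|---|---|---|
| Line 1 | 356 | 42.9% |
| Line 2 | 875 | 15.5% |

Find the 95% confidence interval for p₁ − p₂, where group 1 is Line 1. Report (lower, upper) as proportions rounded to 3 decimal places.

Each SE is √(p̂(1−p̂)/n): √(0.4290·0.5710/356) = 0.02623 and √(0.1550·0.8450/875) = 0.01223.
SE(p̂₁ − p̂₂) = √(SE₁² + SE₂²) = √(0.0006880129 + 0.0001495729) = 0.02894, since the two samples are independent.
At 95% confidence z* = 1.960; margin = 1.960 × 0.02894 = 0.05672.
The difference is 0.4290 − 0.1550 = 0.2740, so the interval is 0.2740 ± 0.05672 = (0.217, 0.331).

(0.217, 0.331)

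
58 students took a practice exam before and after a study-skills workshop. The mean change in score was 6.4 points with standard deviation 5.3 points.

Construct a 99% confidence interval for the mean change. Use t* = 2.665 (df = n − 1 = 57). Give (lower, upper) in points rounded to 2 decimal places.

(4.55, 8.25)

Paired design: SE = s_d/√n = 5.3/√58 = 0.6959.
t* = 2.665; margin of error = 2.665 × 0.6959 = 1.8546.
6.4 ± 1.8546 → (4.55, 8.25).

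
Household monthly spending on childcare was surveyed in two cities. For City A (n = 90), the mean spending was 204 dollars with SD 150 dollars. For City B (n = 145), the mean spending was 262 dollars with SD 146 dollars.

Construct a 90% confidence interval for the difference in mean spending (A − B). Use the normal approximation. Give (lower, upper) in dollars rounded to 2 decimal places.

Standard errors of each mean: 150/√90 = 15.8114 and 146/√145 = 12.1246.
SE(x̄₁ − x̄₂) = √(15.8114² + 12.1246²) = 19.9250 for independent samples with unequal variances.
With z* = 1.645, the margin is 1.645 × 19.9250 = 32.7766.
x̄₁ − x̄₂ = 204 − 262 = -58.0000; the interval is -58.0000 ± 32.7766 = (-90.78, -25.22).

(-90.78, -25.22)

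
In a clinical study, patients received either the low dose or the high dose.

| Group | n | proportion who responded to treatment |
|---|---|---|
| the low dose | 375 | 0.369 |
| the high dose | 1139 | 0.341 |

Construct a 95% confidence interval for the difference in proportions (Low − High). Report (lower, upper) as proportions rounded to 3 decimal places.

The two standard errors are √(0.3690×0.6310/375) = 0.02492 and √(0.3410×0.6590/1139) = 0.01405.
Because the samples are independent, SE_diff = √(0.02492² + 0.01405²) = 0.02861.
Using z* = 1.960 for 95%, ME = 1.960 × 0.02861 = 0.05608.
p̂₁ − p̂₂ = 0.0280; interval 0.0280 ± 0.05608 gives (-0.028, 0.084).

(-0.028, 0.084)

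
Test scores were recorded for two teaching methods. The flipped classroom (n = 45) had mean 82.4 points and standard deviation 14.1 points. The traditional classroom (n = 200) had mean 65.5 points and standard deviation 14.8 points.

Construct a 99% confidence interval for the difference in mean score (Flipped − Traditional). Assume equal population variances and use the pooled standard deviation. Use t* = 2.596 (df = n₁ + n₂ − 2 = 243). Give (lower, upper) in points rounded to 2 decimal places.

(10.61, 23.19)

s_p = √[((n₁−1)s₁² + (n₂−1)s₂²)/(n₁+n₂−2)] = √[(44·14.1² + 199·14.8²)/243] = 14.6757.
SE = 14.6757·√(1/45 + 1/200) = 2.4214.
With t* = 2.596, margin = 2.596 × 2.4214 = 6.2860.
x̄₁ − x̄₂ = 82.4 − 65.5 = 16.9000; interval 16.9000 ± 6.2860 = (10.61, 23.19).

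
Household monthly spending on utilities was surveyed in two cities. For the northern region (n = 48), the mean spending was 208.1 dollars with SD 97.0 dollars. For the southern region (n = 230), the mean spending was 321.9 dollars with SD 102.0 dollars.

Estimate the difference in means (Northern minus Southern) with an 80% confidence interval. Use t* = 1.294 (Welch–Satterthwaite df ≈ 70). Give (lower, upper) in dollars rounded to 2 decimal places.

Per-group SEs: s₁/√n₁ = 97.0/√48 = 14.0007, s₂/√n₂ = 102.0/√230 = 6.7257.
Unpooled SE of the difference: √(196.01960049 + 45.23504049) = 15.5324.
Margin of error = t* · SE = 1.294 × 15.5324 = 20.0989.
x̄₁ − x̄₂ = 208.1 − 321.9 = -113.8000.
CI: -113.8000 ± 20.0989 = (-133.90, -93.70).

(-133.90, -93.70)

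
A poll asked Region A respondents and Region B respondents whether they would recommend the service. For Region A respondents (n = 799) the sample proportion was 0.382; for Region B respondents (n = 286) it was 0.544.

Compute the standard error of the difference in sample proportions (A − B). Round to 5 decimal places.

SE₁ = √(p̂₁(1−p̂₁)/n₁) = √(0.3820·0.6180/799) = 0.01719; SE₂ = √(0.5440·0.4560/286) = 0.02945.
Independent samples: SE of the difference = √(SE₁² + SE₂²) = √(0.0002954961 + 0.0008673025) = 0.03410.

0.03410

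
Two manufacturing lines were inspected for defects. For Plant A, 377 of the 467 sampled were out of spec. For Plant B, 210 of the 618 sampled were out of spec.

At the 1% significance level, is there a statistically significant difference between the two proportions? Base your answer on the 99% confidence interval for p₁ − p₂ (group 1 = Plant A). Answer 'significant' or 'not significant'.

significant

First, p̂₁ = 377/467 = 0.8073; p̂₂ = 210/618 = 0.3398.
The two standard errors are √(0.8073×0.1927/467) = 0.01825 and √(0.3398×0.6602/618) = 0.01905.
Because the samples are independent, SE_diff = √(0.01825² + 0.01905²) = 0.02638.
Using z* = 2.576 for 99%, ME = 2.576 × 0.02638 = 0.06795.
p̂₁ − p̂₂ = 0.4675; interval 0.4675 ± 0.06795 gives (0.39955, 0.53545).
The interval (0.39955, 0.53545) does not contain 0, so the difference is significant.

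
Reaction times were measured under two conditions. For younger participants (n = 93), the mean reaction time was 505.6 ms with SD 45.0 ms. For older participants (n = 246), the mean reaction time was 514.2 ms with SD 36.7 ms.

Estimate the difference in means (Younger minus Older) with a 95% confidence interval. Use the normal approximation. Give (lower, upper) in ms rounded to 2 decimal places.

(-18.83, 1.63)

SE₁ = s₁/√n₁ = 45.0/√93 = 4.6663; SE₂ = 36.7/√246 = 2.3399.
Independent samples, unequal variances: SE_diff = √(SE₁² + SE₂²) = √(21.77435569 + 5.47513201) = 5.2201.
z* = 1.960, so margin of error = 1.960 × 5.2201 = 10.2314.
Difference in means = 505.6 − 514.2 = -8.6000.
-8.6000 ± 10.2314 → (-18.83, 1.63).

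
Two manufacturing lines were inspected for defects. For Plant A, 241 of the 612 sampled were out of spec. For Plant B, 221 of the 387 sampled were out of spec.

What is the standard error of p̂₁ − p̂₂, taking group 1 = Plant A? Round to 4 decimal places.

0.0320

First, p̂₁ = 241/612 = 0.3938; p̂₂ = 221/387 = 0.5711.
The two standard errors are √(0.3938×0.6062/612) = 0.01975 and √(0.5711×0.4289/387) = 0.02516.
Because the samples are independent, SE_diff = √(0.01975² + 0.02516²) = 0.03199.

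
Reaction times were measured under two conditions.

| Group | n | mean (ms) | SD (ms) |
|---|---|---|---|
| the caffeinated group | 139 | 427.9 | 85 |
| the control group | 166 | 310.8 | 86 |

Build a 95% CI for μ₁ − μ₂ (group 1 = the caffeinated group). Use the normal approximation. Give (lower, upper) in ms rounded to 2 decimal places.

Per-group SEs: s₁/√n₁ = 85/√139 = 7.2096, s₂/√n₂ = 86/√166 = 6.6749.
Unpooled SE of the difference: √(51.97833216 + 44.55429001) = 9.8251.
Margin of error = z* · SE = 1.960 × 9.8251 = 19.2572.
x̄₁ − x̄₂ = 427.9 − 310.8 = 117.1000.
CI: 117.1000 ± 19.2572 = (97.84, 136.36).

(97.84, 136.36)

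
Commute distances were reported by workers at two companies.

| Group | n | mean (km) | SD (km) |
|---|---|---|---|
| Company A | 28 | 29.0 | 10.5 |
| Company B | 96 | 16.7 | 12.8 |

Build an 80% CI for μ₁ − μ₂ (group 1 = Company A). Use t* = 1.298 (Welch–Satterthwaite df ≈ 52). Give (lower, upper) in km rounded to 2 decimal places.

(9.22, 15.38)

Standard errors of each mean: 10.5/√28 = 1.9843 and 12.8/√96 = 1.3064.
SE(x̄₁ − x̄₂) = √(1.9843² + 1.3064²) = 2.3757 for independent samples with unequal variances.
With t* = 1.298, the margin is 1.298 × 2.3757 = 3.0837.
x̄₁ − x̄₂ = 29.0 − 16.7 = 12.3000; the interval is 12.3000 ± 3.0837 = (9.22, 15.38).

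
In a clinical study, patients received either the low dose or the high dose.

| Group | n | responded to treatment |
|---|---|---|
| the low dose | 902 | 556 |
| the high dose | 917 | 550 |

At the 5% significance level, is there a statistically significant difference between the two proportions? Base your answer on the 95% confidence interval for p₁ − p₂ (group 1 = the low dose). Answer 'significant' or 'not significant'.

not significant

p̂₁ = 556/902 = 0.6164 and p̂₂ = 550/917 = 0.5998.
SE₁ = √(p̂₁(1−p̂₁)/n₁) = √(0.6164·0.3836/902) = 0.01619; SE₂ = √(0.5998·0.4002/917) = 0.01618.
Independent samples: SE of the difference = √(SE₁² + SE₂²) = √(0.0002621161 + 0.0002617924) = 0.02289.
z* for 95% confidence is 1.960, so the margin of error is 1.960 × 0.02289 = 0.04486.
Point estimate p̂₁ − p̂₂ = 0.6164 − 0.5998 = 0.0166.
0.0166 ± 0.04486 → (-0.02826, 0.06146).
The interval (-0.02826, 0.06146) contains 0, so the difference is not significant.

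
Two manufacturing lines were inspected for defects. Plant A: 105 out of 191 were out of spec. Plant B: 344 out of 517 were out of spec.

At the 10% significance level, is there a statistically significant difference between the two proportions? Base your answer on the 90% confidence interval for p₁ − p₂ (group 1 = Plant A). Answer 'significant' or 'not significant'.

significant

p̂₁ = 105/191 = 0.5497 and p̂₂ = 344/517 = 0.6654.
SE₁ = √(p̂₁(1−p̂₁)/n₁) = √(0.5497·0.4503/191) = 0.03600; SE₂ = √(0.6654·0.3346/517) = 0.02075.
Independent samples: SE of the difference = √(SE₁² + SE₂²) = √(0.001296 + 0.0004305625) = 0.04155.
z* for 90% confidence is 1.645, so the margin of error is 1.645 × 0.04155 = 0.06835.
Point estimate p̂₁ − p̂₂ = 0.5497 − 0.6654 = -0.1157.
-0.1157 ± 0.06835 → (-0.18405, -0.04735).
The interval (-0.18405, -0.04735) does not contain 0, so the difference is significant.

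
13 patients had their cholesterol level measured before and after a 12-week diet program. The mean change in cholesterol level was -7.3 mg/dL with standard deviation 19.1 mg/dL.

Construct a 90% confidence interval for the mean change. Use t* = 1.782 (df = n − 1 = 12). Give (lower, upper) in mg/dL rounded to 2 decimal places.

(-16.74, 2.14)

This is a matched-pairs design, so SE = s_d/√n = 19.1/√13 = 5.2974.
Margin = 1.782 × 5.2974 = 9.4400; the interval is -7.3 ± 9.4400 = (-16.74, 2.14).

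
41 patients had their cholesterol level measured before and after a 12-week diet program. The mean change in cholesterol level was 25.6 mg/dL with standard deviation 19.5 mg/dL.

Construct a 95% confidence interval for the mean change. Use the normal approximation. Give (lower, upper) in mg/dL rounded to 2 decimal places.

(19.63, 31.57)

This is a matched-pairs design, so SE = s_d/√n = 19.5/√41 = 3.0454.
Margin = 1.960 × 3.0454 = 5.9690; the interval is 25.6 ± 5.9690 = (19.63, 31.57).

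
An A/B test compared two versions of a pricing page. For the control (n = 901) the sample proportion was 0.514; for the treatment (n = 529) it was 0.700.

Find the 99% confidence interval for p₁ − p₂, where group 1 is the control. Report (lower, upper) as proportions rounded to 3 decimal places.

The two standard errors are √(0.5140×0.4860/901) = 0.01665 and √(0.7000×0.3000/529) = 0.01992.
Because the samples are independent, SE_diff = √(0.01665² + 0.01992²) = 0.02596.
Using z* = 2.576 for 99%, ME = 2.576 × 0.02596 = 0.06687.
p̂₁ − p̂₂ = -0.1860; interval -0.1860 ± 0.06687 gives (-0.253, -0.119).

(-0.253, -0.119)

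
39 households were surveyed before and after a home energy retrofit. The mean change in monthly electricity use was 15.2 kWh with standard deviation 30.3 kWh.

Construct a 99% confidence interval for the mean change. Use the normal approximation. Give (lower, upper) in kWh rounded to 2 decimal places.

(2.70, 27.70)

Paired design: SE = s_d/√n = 30.3/√39 = 4.8519.
z* = 2.576; margin of error = 2.576 × 4.8519 = 12.4985.
15.2 ± 12.4985 → (2.70, 27.70).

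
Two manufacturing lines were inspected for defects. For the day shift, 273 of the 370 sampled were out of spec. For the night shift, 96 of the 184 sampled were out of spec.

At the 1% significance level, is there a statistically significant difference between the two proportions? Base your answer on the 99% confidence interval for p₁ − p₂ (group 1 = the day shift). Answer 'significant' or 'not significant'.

significant

Sample proportions: 273/370 = 0.7378, 96/184 = 0.5217.
Each SE is √(p̂(1−p̂)/n): √(0.7378·0.2622/370) = 0.02287 and √(0.5217·0.4783/184) = 0.03683.
SE(p̂₁ − p̂₂) = √(SE₁² + SE₂²) = √(0.0005230369 + 0.0013564489) = 0.04335, since the two samples are independent.
At 99% confidence z* = 2.576; margin = 2.576 × 0.04335 = 0.11167.
The difference is 0.7378 − 0.5217 = 0.2161, so the interval is 0.2161 ± 0.11167 = (0.10443, 0.32777).
The interval (0.10443, 0.32777) does not contain 0, so the difference is significant.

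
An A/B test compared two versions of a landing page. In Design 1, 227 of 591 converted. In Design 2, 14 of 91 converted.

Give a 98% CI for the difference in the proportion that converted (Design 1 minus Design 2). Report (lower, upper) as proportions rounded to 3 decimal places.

(0.131, 0.330)

p̂₁ = 227/591 = 0.3841 and p̂₂ = 14/91 = 0.1538.
SE₁ = √(p̂₁(1−p̂₁)/n₁) = √(0.3841·0.6159/591) = 0.02001; SE₂ = √(0.1538·0.8462/91) = 0.03782.
Independent samples: SE of the difference = √(SE₁² + SE₂²) = √(0.0004004001 + 0.0014303524) = 0.04279.
z* for 98% confidence is 2.326, so the margin of error is 2.326 × 0.04279 = 0.09953.
Point estimate p̂₁ − p̂₂ = 0.3841 − 0.1538 = 0.2303.
0.2303 ± 0.09953 → (0.131, 0.330).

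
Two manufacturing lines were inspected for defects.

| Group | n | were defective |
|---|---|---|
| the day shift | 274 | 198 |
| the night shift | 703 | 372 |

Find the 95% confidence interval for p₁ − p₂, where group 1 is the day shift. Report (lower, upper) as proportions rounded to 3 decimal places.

Sample proportions: 198/274 = 0.7226, 372/703 = 0.5292.
Each SE is √(p̂(1−p̂)/n): √(0.7226·0.2774/274) = 0.02705 and √(0.5292·0.4708/703) = 0.01883.
SE(p̂₁ − p̂₂) = √(SE₁² + SE₂²) = √(0.0007317025 + 0.0003545689) = 0.03296, since the two samples are independent.
At 95% confidence z* = 1.960; margin = 1.960 × 0.03296 = 0.06460.
The difference is 0.7226 − 0.5292 = 0.1934, so the interval is 0.1934 ± 0.06460 = (0.129, 0.258).

(0.129, 0.258)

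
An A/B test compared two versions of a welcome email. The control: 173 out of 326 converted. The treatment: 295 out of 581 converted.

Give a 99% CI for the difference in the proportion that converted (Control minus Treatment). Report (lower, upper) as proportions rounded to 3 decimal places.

(-0.066, 0.112)

p̂₁ = 173/326 = 0.5307 and p̂₂ = 295/581 = 0.5077.
SE₁ = √(p̂₁(1−p̂₁)/n₁) = √(0.5307·0.4693/326) = 0.02764; SE₂ = √(0.5077·0.4923/581) = 0.02074.
Independent samples: SE of the difference = √(SE₁² + SE₂²) = √(0.0007639696 + 0.0004301476) = 0.03456.
z* for 99% confidence is 2.576, so the margin of error is 2.576 × 0.03456 = 0.08903.
Point estimate p̂₁ − p̂₂ = 0.5307 − 0.5077 = 0.0230.
0.0230 ± 0.08903 → (-0.066, 0.112).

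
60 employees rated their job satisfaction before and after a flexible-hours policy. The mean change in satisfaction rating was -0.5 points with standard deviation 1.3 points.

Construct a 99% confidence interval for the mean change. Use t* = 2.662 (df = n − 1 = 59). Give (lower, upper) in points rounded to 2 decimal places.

Paired design: SE = s_d/√n = 1.3/√60 = 0.1678.
t* = 2.662; margin of error = 2.662 × 0.1678 = 0.4467.
-0.5 ± 0.4467 → (-0.95, -0.05).

(-0.95, -0.05)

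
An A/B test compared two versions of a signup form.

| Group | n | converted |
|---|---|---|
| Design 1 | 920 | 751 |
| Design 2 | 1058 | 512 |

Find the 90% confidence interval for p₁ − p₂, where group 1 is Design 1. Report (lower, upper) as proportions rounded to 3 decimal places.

First, p̂₁ = 751/920 = 0.8163; p̂₂ = 512/1058 = 0.4839.
The two standard errors are √(0.8163×0.1837/920) = 0.01277 and √(0.4839×0.5161/1058) = 0.01536.
Because the samples are independent, SE_diff = √(0.01277² + 0.01536²) = 0.01998.
Using z* = 1.645 for 90%, ME = 1.645 × 0.01998 = 0.03287.
p̂₁ − p̂₂ = 0.3324; interval 0.3324 ± 0.03287 gives (0.300, 0.365).

(0.300, 0.365)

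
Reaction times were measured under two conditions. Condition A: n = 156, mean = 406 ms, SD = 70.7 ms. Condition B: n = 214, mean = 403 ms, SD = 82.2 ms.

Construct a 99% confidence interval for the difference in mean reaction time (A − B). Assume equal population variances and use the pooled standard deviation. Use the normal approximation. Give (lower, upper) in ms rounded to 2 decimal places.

(-18.03, 24.03)

Pooled variance s_p² = [155·70.7² + 213·82.2²] / (156+214−2) = 6016.2306, so s_p = 77.5644.
SE_diff = s_p·√(1/n₁ + 1/n₂) = 77.5644·√(1/156 + 1/214) = 8.1657.
z* = 2.576; margin = 2.576 × 8.1657 = 21.0348.
Difference = 406 − 403 = 3.0000.
3.0000 ± 21.0348 → (-18.03, 24.03).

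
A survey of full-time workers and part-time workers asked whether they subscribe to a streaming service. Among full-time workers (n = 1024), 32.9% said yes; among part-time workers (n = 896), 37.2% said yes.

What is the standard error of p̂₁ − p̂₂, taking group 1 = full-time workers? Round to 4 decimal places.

SE₁ = √(p̂₁(1−p̂₁)/n₁) = √(0.3290·0.6710/1024) = 0.01468; SE₂ = √(0.3720·0.6280/896) = 0.01615.
Independent samples: SE of the difference = √(SE₁² + SE₂²) = √(0.0002155024 + 0.0002608225) = 0.02182.

0.0218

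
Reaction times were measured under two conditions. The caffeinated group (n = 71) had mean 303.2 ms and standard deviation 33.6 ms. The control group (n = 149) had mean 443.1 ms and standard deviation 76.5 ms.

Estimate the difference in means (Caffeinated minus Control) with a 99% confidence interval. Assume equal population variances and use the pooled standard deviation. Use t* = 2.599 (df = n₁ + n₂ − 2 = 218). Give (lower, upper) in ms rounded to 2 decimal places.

(-164.58, -115.22)

s_p = √[((n₁−1)s₁² + (n₂−1)s₂²)/(n₁+n₂−2)] = √[(70·33.6² + 148·76.5²)/218] = 65.8453.
SE = 65.8453·√(1/71 + 1/149) = 9.4954.
With t* = 2.599, margin = 2.599 × 9.4954 = 24.6785.
x̄₁ − x̄₂ = 303.2 − 443.1 = -139.9000; interval -139.9000 ± 24.6785 = (-164.58, -115.22).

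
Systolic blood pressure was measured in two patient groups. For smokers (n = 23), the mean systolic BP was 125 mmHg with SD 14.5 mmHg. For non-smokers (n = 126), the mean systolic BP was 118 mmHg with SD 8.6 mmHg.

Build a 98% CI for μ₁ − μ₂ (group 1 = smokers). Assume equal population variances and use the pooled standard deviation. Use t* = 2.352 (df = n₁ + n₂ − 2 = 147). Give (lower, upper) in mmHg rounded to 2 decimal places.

s_p = √[((n₁−1)s₁² + (n₂−1)s₂²)/(n₁+n₂−2)] = √[(22·14.5² + 125·8.6²)/147] = 9.7138.
SE = 9.7138·√(1/23 + 1/126) = 2.2026.
With t* = 2.352, margin = 2.352 × 2.2026 = 5.1805.
x̄₁ − x̄₂ = 125 − 118 = 7.0000; interval 7.0000 ± 5.1805 = (1.82, 12.18).

(1.82, 12.18)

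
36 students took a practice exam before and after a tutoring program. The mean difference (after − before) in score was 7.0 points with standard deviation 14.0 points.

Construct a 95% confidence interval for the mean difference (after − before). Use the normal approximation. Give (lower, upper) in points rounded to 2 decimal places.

Paired design: SE = s_d/√n = 14.0/√36 = 2.3333.
z* = 1.960; margin of error = 1.960 × 2.3333 = 4.5733.
7.0 ± 4.5733 → (2.43, 11.57).

(2.43, 11.57)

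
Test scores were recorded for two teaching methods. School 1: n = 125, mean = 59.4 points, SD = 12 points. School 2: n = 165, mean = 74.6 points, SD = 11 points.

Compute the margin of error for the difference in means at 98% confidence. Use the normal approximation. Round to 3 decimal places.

3.194

Standard errors of each mean: 12/√125 = 1.0733 and 11/√165 = 0.8563.
SE(x̄₁ − x̄₂) = √(1.0733² + 0.8563²) = 1.3730 for independent samples with unequal variances.
With z* = 2.326, the margin is 2.326 × 1.3730 = 3.1936.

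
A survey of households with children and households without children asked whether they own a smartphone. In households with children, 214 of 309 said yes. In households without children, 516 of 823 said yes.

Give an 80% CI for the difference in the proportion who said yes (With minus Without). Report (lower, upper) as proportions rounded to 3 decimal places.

(0.026, 0.106)

First, p̂₁ = 214/309 = 0.6926; p̂₂ = 516/823 = 0.6270.
The two standard errors are √(0.6926×0.3074/309) = 0.02625 and √(0.6270×0.3730/823) = 0.01686.
Because the samples are independent, SE_diff = √(0.02625² + 0.01686²) = 0.03120.
Using z* = 1.282 for 80%, ME = 1.282 × 0.03120 = 0.04000.
p̂₁ − p̂₂ = 0.0656; interval 0.0656 ± 0.04000 gives (0.026, 0.106).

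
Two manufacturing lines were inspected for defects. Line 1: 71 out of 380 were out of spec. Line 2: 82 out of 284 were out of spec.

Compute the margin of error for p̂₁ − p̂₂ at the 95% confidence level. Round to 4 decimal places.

p̂₁ = 71/380 = 0.1868 and p̂₂ = 82/284 = 0.2887.
SE₁ = √(p̂₁(1−p̂₁)/n₁) = √(0.1868·0.8132/380) = 0.01999; SE₂ = √(0.2887·0.7113/284) = 0.02689.
Independent samples: SE of the difference = √(SE₁² + SE₂²) = √(0.0003996001 + 0.0007230721) = 0.03351.
z* for 95% confidence is 1.960, so the margin of error is 1.960 × 0.03351 = 0.06568.

0.0657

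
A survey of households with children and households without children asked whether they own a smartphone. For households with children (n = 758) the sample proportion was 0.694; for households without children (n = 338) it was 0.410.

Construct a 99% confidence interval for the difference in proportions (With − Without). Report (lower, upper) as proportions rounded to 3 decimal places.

(0.203, 0.365)

SE₁ = √(p̂₁(1−p̂₁)/n₁) = √(0.6940·0.3060/758) = 0.01674; SE₂ = √(0.4100·0.5900/338) = 0.02675.
Independent samples: SE of the difference = √(SE₁² + SE₂²) = √(0.0002802276 + 0.0007155625) = 0.03156.
z* for 99% confidence is 2.576, so the margin of error is 2.576 × 0.03156 = 0.08130.
Point estimate p̂₁ − p̂₂ = 0.6940 − 0.4100 = 0.2840.
0.2840 ± 0.08130 → (0.203, 0.365).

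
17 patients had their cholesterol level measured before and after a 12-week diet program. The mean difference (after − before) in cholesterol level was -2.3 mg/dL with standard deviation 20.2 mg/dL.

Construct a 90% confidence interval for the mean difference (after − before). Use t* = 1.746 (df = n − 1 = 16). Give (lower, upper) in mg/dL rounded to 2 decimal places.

This is a matched-pairs design, so SE = s_d/√n = 20.2/√17 = 4.8992.
Margin = 1.746 × 4.8992 = 8.5540; the interval is -2.3 ± 8.5540 = (-10.85, 6.25).

(-10.85, 6.25)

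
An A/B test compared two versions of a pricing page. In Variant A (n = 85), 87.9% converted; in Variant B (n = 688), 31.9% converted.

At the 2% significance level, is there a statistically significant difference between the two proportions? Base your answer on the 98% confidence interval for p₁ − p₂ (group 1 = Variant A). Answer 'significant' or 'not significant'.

The two standard errors are √(0.8790×0.1210/85) = 0.03537 and √(0.3190×0.6810/688) = 0.01777.
Because the samples are independent, SE_diff = √(0.03537² + 0.01777²) = 0.03958.
Using z* = 2.326 for 98%, ME = 2.326 × 0.03958 = 0.09206.
p̂₁ − p̂₂ = 0.5600; interval 0.5600 ± 0.09206 gives (0.46794, 0.65206).
The interval (0.46794, 0.65206) does not contain 0, so the difference is significant.

significant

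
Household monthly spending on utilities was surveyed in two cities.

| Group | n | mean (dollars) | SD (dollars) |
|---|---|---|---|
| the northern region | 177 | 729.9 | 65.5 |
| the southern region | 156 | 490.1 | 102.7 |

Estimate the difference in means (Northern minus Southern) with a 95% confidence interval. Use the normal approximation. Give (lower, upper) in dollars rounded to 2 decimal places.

(221.02, 258.58)

SE₁ = s₁/√n₁ = 65.5/√177 = 4.9233; SE₂ = 102.7/√156 = 8.2226.
Independent samples, unequal variances: SE_diff = √(SE₁² + SE₂²) = √(24.23888289 + 67.61115076) = 9.5838.
z* = 1.960, so margin of error = 1.960 × 9.5838 = 18.7842.
Difference in means = 729.9 − 490.1 = 239.8000.
239.8000 ± 18.7842 → (221.02, 258.58).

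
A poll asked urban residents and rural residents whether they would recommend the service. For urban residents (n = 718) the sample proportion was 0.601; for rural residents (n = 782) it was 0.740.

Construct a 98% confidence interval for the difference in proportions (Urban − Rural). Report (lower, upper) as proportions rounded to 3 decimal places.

SE₁ = √(p̂₁(1−p̂₁)/n₁) = √(0.6010·0.3990/718) = 0.01828; SE₂ = √(0.7400·0.2600/782) = 0.01569.
Independent samples: SE of the difference = √(SE₁² + SE₂²) = √(0.0003341584 + 0.0002461761) = 0.02409.
z* for 98% confidence is 2.326, so the margin of error is 2.326 × 0.02409 = 0.05603.
Point estimate p̂₁ − p̂₂ = 0.6010 − 0.7400 = -0.1390.
-0.1390 ± 0.05603 → (-0.195, -0.083).

(-0.195, -0.083)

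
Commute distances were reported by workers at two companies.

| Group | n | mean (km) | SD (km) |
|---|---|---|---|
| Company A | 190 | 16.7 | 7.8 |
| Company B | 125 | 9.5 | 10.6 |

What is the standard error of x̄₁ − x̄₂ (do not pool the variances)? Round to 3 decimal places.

1.104

SE₁ = s₁/√n₁ = 7.8/√190 = 0.5659; SE₂ = 10.6/√125 = 0.9481.
Independent samples, unequal variances: SE_diff = √(SE₁² + SE₂²) = √(0.32024281 + 0.89889361) = 1.1041.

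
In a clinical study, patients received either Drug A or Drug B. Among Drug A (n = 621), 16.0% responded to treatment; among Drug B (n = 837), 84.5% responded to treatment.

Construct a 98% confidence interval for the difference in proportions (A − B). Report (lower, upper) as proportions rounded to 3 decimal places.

The two standard errors are √(0.1600×0.8400/621) = 0.01471 and √(0.8450×0.1550/837) = 0.01251.
Because the samples are independent, SE_diff = √(0.01471² + 0.01251²) = 0.01931.
Using z* = 2.326 for 98%, ME = 2.326 × 0.01931 = 0.04492.
p̂₁ − p̂₂ = -0.6850; interval -0.6850 ± 0.04492 gives (-0.730, -0.640).

(-0.730, -0.640)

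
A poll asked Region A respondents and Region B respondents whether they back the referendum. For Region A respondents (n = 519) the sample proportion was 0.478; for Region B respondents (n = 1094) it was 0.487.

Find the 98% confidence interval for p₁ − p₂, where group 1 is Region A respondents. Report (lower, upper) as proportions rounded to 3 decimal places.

(-0.071, 0.053)

The two standard errors are √(0.4780×0.5220/519) = 0.02193 and √(0.4870×0.5130/1094) = 0.01511.
Because the samples are independent, SE_diff = √(0.02193² + 0.01511²) = 0.02663.
Using z* = 2.326 for 98%, ME = 2.326 × 0.02663 = 0.06194.
p̂₁ − p̂₂ = -0.0090; interval -0.0090 ± 0.06194 gives (-0.071, 0.053).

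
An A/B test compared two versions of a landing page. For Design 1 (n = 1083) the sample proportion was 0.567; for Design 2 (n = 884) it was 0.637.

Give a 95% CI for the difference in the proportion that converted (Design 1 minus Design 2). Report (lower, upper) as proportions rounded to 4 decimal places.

SE₁ = √(p̂₁(1−p̂₁)/n₁) = √(0.5670·0.4330/1083) = 0.01506; SE₂ = √(0.6370·0.3630/884) = 0.01617.
Independent samples: SE of the difference = √(SE₁² + SE₂²) = √(0.0002268036 + 0.0002614689) = 0.02210.
z* for 95% confidence is 1.960, so the margin of error is 1.960 × 0.02210 = 0.04332.
Point estimate p̂₁ − p̂₂ = 0.5670 − 0.6370 = -0.0700.
-0.0700 ± 0.04332 → (-0.1133, -0.0267).

(-0.1133, -0.0267)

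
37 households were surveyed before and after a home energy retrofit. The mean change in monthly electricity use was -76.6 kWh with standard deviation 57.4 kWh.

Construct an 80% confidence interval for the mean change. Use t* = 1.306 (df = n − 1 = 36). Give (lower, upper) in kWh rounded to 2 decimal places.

(-88.92, -64.28)

Paired design: SE = s_d/√n = 57.4/√37 = 9.4365.
t* = 1.306; margin of error = 1.306 × 9.4365 = 12.3241.
-76.6 ± 12.3241 → (-88.92, -64.28).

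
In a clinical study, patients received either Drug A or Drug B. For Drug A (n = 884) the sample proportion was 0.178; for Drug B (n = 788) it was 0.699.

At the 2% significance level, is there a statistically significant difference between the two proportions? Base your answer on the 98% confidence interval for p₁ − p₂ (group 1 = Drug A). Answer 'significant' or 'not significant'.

significant

The two standard errors are √(0.1780×0.8220/884) = 0.01287 and √(0.6990×0.3010/788) = 0.01634.
Because the samples are independent, SE_diff = √(0.01287² + 0.01634²) = 0.02080.
Using z* = 2.326 for 98%, ME = 2.326 × 0.02080 = 0.04838.
p̂₁ − p̂₂ = -0.5210; interval -0.5210 ± 0.04838 gives (-0.56938, -0.47262).
The interval (-0.56938, -0.47262) does not contain 0, so the difference is significant.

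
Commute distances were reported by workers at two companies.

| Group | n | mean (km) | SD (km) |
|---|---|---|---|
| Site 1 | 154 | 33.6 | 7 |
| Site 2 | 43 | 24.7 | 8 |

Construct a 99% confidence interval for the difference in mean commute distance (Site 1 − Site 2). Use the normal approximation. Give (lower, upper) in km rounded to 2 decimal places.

SE₁ = s₁/√n₁ = 7/√154 = 0.5641; SE₂ = 8/√43 = 1.2200.
Independent samples, unequal variances: SE_diff = √(SE₁² + SE₂²) = √(0.31820881 + 1.4884) = 1.3441.
z* = 2.576, so margin of error = 2.576 × 1.3441 = 3.4624.
Difference in means = 33.6 − 24.7 = 8.9000.
8.9000 ± 3.4624 → (5.44, 12.36).

(5.44, 12.36)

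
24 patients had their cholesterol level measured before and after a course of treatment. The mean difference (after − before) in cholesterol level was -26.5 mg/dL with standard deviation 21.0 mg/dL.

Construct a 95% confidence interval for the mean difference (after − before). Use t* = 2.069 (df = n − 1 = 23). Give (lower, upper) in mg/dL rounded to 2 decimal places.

(-35.37, -17.63)

This is a matched-pairs design, so SE = s_d/√n = 21.0/√24 = 4.2866.
Margin = 2.069 × 4.2866 = 8.8690; the interval is -26.5 ± 8.8690 = (-35.37, -17.63).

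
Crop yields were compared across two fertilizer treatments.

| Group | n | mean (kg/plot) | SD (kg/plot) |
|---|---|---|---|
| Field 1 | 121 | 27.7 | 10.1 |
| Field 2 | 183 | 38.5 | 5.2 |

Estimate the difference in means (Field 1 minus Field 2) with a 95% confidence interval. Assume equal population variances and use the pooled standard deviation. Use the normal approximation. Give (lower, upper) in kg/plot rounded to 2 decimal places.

(-12.53, -9.07)

Pooled variance s_p² = [120·10.1² + 182·5.2²] / (121+183−2) = 56.8294, so s_p = 7.5385.
SE_diff = s_p·√(1/n₁ + 1/n₂) = 7.5385·√(1/121 + 1/183) = 0.8833.
z* = 1.960; margin = 1.960 × 0.8833 = 1.7313.
Difference = 27.7 − 38.5 = -10.8000.
-10.8000 ± 1.7313 → (-12.53, -9.07).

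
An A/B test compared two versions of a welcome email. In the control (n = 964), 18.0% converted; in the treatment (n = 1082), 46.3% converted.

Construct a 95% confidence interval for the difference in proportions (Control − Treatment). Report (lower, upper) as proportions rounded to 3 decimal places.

(-0.321, -0.245)

The two standard errors are √(0.1800×0.8200/964) = 0.01237 and √(0.4630×0.5370/1082) = 0.01516.
Because the samples are independent, SE_diff = √(0.01237² + 0.01516²) = 0.01957.
Using z* = 1.960 for 95%, ME = 1.960 × 0.01957 = 0.03836.
p̂₁ − p̂₂ = -0.2830; interval -0.2830 ± 0.03836 gives (-0.321, -0.245).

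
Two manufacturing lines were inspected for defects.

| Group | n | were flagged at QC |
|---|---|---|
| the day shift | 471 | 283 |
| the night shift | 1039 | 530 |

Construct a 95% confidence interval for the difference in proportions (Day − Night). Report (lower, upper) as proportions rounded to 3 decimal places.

(0.037, 0.144)

First, p̂₁ = 283/471 = 0.6008; p̂₂ = 530/1039 = 0.5101.
The two standard errors are √(0.6008×0.3992/471) = 0.02257 and √(0.5101×0.4899/1039) = 0.01551.
Because the samples are independent, SE_diff = √(0.02257² + 0.01551²) = 0.02739.
Using z* = 1.960 for 95%, ME = 1.960 × 0.02739 = 0.05368.
p̂₁ − p̂₂ = 0.0907; interval 0.0907 ± 0.05368 gives (0.037, 0.144).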